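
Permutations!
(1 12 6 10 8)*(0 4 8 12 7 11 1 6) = (0 4 8 6 10 12)(1 7 11) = [4, 7, 2, 3, 8, 5, 10, 11, 6, 9, 12, 1, 0]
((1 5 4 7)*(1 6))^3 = (1 7 5 6 4)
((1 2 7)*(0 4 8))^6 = ((0 4 8)(1 2 7))^6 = (8)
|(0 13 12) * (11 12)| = 4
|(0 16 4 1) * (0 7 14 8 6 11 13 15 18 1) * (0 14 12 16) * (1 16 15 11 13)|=|(1 7 12 15 18 16 4 14 8 6 13 11)|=12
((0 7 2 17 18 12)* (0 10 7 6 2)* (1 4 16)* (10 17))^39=((0 6 2 10 7)(1 4 16)(12 17 18))^39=(18)(0 7 10 2 6)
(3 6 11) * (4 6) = (3 4 6 11) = [0, 1, 2, 4, 6, 5, 11, 7, 8, 9, 10, 3]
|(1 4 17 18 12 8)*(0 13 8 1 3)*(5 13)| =|(0 5 13 8 3)(1 4 17 18 12)| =5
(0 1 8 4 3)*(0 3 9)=[1, 8, 2, 3, 9, 5, 6, 7, 4, 0]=(0 1 8 4 9)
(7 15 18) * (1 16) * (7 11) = (1 16)(7 15 18 11) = [0, 16, 2, 3, 4, 5, 6, 15, 8, 9, 10, 7, 12, 13, 14, 18, 1, 17, 11]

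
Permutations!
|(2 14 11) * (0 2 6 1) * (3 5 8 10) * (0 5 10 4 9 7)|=|(0 2 14 11 6 1 5 8 4 9 7)(3 10)|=22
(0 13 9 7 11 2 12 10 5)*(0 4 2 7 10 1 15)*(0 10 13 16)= (0 16)(1 15 10 5 4 2 12)(7 11)(9 13)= [16, 15, 12, 3, 2, 4, 6, 11, 8, 13, 5, 7, 1, 9, 14, 10, 0]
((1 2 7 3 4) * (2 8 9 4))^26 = (1 9)(2 3 7)(4 8)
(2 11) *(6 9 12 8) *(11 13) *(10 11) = (2 13 10 11)(6 9 12 8) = [0, 1, 13, 3, 4, 5, 9, 7, 6, 12, 11, 2, 8, 10]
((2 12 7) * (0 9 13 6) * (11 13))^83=(0 13 9 6 11)(2 7 12)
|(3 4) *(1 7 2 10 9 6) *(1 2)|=4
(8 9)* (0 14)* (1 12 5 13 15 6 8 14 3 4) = (0 3 4 1 12 5 13 15 6 8 9 14) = [3, 12, 2, 4, 1, 13, 8, 7, 9, 14, 10, 11, 5, 15, 0, 6]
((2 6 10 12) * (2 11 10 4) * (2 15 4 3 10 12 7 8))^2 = ((2 6 3 10 7 8)(4 15)(11 12))^2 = (15)(2 3 7)(6 10 8)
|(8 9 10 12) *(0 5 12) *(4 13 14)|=|(0 5 12 8 9 10)(4 13 14)|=6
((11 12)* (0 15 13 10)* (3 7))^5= ((0 15 13 10)(3 7)(11 12))^5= (0 15 13 10)(3 7)(11 12)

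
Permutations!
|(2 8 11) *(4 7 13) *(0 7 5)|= |(0 7 13 4 5)(2 8 11)|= 15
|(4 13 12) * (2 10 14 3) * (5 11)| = 12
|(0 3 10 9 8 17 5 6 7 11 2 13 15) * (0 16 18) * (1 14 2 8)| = 66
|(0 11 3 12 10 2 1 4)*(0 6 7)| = 10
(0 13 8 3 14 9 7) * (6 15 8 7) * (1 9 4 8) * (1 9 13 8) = (0 8 3 14 4 1 13 7)(6 15 9) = [8, 13, 2, 14, 1, 5, 15, 0, 3, 6, 10, 11, 12, 7, 4, 9]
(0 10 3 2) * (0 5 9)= [10, 1, 5, 2, 4, 9, 6, 7, 8, 0, 3]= (0 10 3 2 5 9)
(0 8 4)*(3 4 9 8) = [3, 1, 2, 4, 0, 5, 6, 7, 9, 8] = (0 3 4)(8 9)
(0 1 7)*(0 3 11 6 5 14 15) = (0 1 7 3 11 6 5 14 15) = [1, 7, 2, 11, 4, 14, 5, 3, 8, 9, 10, 6, 12, 13, 15, 0]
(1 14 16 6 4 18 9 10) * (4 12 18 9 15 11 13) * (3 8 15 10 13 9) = (1 14 16 6 12 18 10)(3 8 15 11 9 13 4) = [0, 14, 2, 8, 3, 5, 12, 7, 15, 13, 1, 9, 18, 4, 16, 11, 6, 17, 10]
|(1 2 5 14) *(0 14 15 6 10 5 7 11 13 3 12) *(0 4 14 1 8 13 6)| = 18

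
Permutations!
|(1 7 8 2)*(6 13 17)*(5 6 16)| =20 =|(1 7 8 2)(5 6 13 17 16)|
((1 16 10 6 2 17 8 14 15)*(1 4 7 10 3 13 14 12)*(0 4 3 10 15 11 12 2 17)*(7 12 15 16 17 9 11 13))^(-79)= ((0 4 12 1 17 8 2)(3 7 16 10 6 9 11 15)(13 14))^(-79)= (0 8 1 4 2 17 12)(3 7 16 10 6 9 11 15)(13 14)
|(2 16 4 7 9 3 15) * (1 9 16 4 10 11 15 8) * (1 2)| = 11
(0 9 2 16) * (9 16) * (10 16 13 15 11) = (0 13 15 11 10 16)(2 9) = [13, 1, 9, 3, 4, 5, 6, 7, 8, 2, 16, 10, 12, 15, 14, 11, 0]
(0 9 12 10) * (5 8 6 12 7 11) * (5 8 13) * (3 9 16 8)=(0 16 8 6 12 10)(3 9 7 11)(5 13)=[16, 1, 2, 9, 4, 13, 12, 11, 6, 7, 0, 3, 10, 5, 14, 15, 8]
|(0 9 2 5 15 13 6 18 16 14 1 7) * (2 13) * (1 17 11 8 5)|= 15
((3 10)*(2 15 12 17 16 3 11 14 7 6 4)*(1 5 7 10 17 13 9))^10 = ((1 5 7 6 4 2 15 12 13 9)(3 17 16)(10 11 14))^10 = (3 17 16)(10 11 14)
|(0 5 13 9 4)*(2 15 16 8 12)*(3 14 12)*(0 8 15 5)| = |(2 5 13 9 4 8 3 14 12)(15 16)| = 18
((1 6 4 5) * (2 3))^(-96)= ((1 6 4 5)(2 3))^(-96)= (6)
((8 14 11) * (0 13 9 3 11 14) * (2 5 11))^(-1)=((14)(0 13 9 3 2 5 11 8))^(-1)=(14)(0 8 11 5 2 3 9 13)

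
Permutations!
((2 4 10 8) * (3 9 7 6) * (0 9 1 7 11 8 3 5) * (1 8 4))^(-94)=((0 9 11 4 10 3 8 2 1 7 6 5))^(-94)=(0 11 10 8 1 6)(2 7 5 9 4 3)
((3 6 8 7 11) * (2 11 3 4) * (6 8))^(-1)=((2 11 4)(3 8 7))^(-1)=(2 4 11)(3 7 8)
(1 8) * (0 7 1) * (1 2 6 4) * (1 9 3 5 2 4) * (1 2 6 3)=(0 7 4 9 1 8)(2 3 5 6)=[7, 8, 3, 5, 9, 6, 2, 4, 0, 1]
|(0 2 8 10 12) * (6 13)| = |(0 2 8 10 12)(6 13)| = 10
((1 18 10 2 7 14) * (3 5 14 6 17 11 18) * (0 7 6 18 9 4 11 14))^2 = (0 18 2 17 1 5 7 10 6 14 3)(4 9 11)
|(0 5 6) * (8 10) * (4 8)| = |(0 5 6)(4 8 10)| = 3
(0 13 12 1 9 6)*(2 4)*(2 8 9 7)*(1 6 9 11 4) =(0 13 12 6)(1 7 2)(4 8 11) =[13, 7, 1, 3, 8, 5, 0, 2, 11, 9, 10, 4, 6, 12]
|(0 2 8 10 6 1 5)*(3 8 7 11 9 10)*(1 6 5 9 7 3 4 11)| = 11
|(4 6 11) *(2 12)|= 6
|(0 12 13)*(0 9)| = 4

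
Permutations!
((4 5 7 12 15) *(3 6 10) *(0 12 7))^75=(15)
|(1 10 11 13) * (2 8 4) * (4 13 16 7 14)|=10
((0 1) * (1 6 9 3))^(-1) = ((0 6 9 3 1))^(-1) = (0 1 3 9 6)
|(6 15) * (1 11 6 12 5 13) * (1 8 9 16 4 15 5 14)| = 12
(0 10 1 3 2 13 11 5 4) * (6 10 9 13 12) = (0 9 13 11 5 4)(1 3 2 12 6 10) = [9, 3, 12, 2, 0, 4, 10, 7, 8, 13, 1, 5, 6, 11]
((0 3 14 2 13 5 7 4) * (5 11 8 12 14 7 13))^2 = ((0 3 7 4)(2 5 13 11 8 12 14))^2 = (0 7)(2 13 8 14 5 11 12)(3 4)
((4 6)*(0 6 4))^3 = ((0 6))^3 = (0 6)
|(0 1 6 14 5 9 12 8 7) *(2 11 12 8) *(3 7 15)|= |(0 1 6 14 5 9 8 15 3 7)(2 11 12)|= 30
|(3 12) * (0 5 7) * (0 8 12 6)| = 7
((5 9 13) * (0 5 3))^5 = (13)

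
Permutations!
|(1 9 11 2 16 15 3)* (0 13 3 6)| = 10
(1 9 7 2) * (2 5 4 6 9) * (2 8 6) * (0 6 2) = (0 6 9 7 5 4)(1 8 2) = [6, 8, 1, 3, 0, 4, 9, 5, 2, 7]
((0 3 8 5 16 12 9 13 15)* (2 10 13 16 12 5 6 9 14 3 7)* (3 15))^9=((0 7 2 10 13 3 8 6 9 16 5 12 14 15))^9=(0 16 13 15 9 10 14 6 2 12 8 7 5 3)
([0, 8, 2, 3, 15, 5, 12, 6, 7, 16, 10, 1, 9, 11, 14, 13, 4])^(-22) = [0, 1, 2, 3, 4, 5, 6, 7, 8, 9, 10, 11, 12, 13, 14, 15, 16]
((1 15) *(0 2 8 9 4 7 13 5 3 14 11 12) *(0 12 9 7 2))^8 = (15)(2 9 14 5 7)(3 13 8 4 11)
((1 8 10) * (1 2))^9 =(1 8 10 2) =((1 8 10 2))^9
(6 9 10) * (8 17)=(6 9 10)(8 17)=[0, 1, 2, 3, 4, 5, 9, 7, 17, 10, 6, 11, 12, 13, 14, 15, 16, 8]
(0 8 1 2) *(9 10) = (0 8 1 2)(9 10) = [8, 2, 0, 3, 4, 5, 6, 7, 1, 10, 9]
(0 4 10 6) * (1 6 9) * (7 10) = (0 4 7 10 9 1 6) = [4, 6, 2, 3, 7, 5, 0, 10, 8, 1, 9]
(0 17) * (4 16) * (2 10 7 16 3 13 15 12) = (0 17)(2 10 7 16 4 3 13 15 12) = [17, 1, 10, 13, 3, 5, 6, 16, 8, 9, 7, 11, 2, 15, 14, 12, 4, 0]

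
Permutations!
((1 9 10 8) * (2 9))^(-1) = (1 8 10 9 2)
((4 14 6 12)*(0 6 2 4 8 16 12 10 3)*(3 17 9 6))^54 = (6 17)(9 10)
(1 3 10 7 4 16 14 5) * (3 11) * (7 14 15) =(1 11 3 10 14 5)(4 16 15 7) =[0, 11, 2, 10, 16, 1, 6, 4, 8, 9, 14, 3, 12, 13, 5, 7, 15]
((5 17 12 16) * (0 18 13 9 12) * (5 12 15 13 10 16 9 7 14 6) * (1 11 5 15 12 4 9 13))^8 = (0 7)(1 4)(5 12)(6 10)(9 11)(13 17)(14 18)(15 16)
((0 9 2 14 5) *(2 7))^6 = (14)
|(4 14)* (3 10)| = 2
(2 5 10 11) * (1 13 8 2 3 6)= (1 13 8 2 5 10 11 3 6)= [0, 13, 5, 6, 4, 10, 1, 7, 2, 9, 11, 3, 12, 8]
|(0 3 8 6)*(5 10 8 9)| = |(0 3 9 5 10 8 6)| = 7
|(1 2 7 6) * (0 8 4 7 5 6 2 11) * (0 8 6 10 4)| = |(0 6 1 11 8)(2 5 10 4 7)| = 5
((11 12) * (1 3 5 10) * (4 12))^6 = (12)(1 5)(3 10)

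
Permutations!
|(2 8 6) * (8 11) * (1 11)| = 5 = |(1 11 8 6 2)|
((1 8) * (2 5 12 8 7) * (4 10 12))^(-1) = (1 8 12 10 4 5 2 7)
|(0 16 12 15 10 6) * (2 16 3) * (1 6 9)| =10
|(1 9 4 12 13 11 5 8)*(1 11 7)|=6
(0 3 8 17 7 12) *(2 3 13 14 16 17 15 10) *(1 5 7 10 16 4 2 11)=[13, 5, 3, 8, 2, 7, 6, 12, 15, 9, 11, 1, 0, 14, 4, 16, 17, 10]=(0 13 14 4 2 3 8 15 16 17 10 11 1 5 7 12)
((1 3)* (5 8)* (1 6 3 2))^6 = (8)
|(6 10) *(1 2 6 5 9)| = |(1 2 6 10 5 9)| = 6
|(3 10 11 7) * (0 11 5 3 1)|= 12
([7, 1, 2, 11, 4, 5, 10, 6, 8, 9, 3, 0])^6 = (11)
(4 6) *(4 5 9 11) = (4 6 5 9 11) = [0, 1, 2, 3, 6, 9, 5, 7, 8, 11, 10, 4]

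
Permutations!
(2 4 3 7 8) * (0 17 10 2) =(0 17 10 2 4 3 7 8) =[17, 1, 4, 7, 3, 5, 6, 8, 0, 9, 2, 11, 12, 13, 14, 15, 16, 10]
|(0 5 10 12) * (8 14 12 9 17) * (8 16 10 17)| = 9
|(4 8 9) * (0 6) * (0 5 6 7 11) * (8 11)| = 6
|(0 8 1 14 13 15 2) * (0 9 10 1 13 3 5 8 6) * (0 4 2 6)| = |(1 14 3 5 8 13 15 6 4 2 9 10)| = 12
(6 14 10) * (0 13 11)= (0 13 11)(6 14 10)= [13, 1, 2, 3, 4, 5, 14, 7, 8, 9, 6, 0, 12, 11, 10]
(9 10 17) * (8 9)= [0, 1, 2, 3, 4, 5, 6, 7, 9, 10, 17, 11, 12, 13, 14, 15, 16, 8]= (8 9 10 17)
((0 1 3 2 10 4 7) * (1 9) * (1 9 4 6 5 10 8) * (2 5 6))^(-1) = (0 7 4)(1 8 2 10 5 3)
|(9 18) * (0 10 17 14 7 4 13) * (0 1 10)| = |(1 10 17 14 7 4 13)(9 18)| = 14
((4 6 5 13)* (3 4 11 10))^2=(3 6 13 10 4 5 11)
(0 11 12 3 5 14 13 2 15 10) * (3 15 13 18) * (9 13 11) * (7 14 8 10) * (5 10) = [9, 1, 11, 10, 4, 8, 6, 14, 5, 13, 0, 12, 15, 2, 18, 7, 16, 17, 3] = (0 9 13 2 11 12 15 7 14 18 3 10)(5 8)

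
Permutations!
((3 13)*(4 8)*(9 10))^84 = (13)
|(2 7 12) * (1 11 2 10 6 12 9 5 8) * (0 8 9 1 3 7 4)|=|(0 8 3 7 1 11 2 4)(5 9)(6 12 10)|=24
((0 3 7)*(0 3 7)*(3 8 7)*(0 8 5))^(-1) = (0 5 7 8 3)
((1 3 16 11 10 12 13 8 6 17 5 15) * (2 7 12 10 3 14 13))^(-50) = ((1 14 13 8 6 17 5 15)(2 7 12)(3 16 11))^(-50) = (1 5 6 13)(2 7 12)(3 16 11)(8 14 15 17)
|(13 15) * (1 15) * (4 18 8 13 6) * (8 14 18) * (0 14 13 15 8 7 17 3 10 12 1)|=20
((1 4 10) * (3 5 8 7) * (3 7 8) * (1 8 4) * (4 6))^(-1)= (3 5)(4 6 8 10)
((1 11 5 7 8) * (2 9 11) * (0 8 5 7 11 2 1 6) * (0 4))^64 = (5 11 7)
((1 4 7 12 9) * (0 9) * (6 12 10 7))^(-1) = (0 12 6 4 1 9)(7 10)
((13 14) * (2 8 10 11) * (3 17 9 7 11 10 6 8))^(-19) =((2 3 17 9 7 11)(6 8)(13 14))^(-19) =(2 11 7 9 17 3)(6 8)(13 14)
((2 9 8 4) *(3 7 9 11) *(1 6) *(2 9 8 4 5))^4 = ((1 6)(2 11 3 7 8 5)(4 9))^4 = (2 8 3)(5 7 11)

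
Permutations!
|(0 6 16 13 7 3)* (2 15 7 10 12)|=10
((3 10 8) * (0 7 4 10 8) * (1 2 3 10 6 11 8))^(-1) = ((0 7 4 6 11 8 10)(1 2 3))^(-1) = (0 10 8 11 6 4 7)(1 3 2)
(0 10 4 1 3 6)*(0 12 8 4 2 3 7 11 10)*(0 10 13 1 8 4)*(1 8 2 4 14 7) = (0 10 4 2 3 6 12 14 7 11 13 8) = [10, 1, 3, 6, 2, 5, 12, 11, 0, 9, 4, 13, 14, 8, 7]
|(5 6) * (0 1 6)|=|(0 1 6 5)|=4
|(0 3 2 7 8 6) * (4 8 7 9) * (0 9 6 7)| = 8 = |(0 3 2 6 9 4 8 7)|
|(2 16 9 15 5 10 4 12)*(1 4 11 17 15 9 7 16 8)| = 10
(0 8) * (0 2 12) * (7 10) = (0 8 2 12)(7 10) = [8, 1, 12, 3, 4, 5, 6, 10, 2, 9, 7, 11, 0]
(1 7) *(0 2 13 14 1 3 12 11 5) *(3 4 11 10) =(0 2 13 14 1 7 4 11 5)(3 12 10) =[2, 7, 13, 12, 11, 0, 6, 4, 8, 9, 3, 5, 10, 14, 1]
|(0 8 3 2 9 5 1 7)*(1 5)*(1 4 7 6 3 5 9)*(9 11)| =28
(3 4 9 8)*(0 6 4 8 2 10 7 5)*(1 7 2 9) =[6, 7, 10, 8, 1, 0, 4, 5, 3, 9, 2] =(0 6 4 1 7 5)(2 10)(3 8)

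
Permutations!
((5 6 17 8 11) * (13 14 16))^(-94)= (5 6 17 8 11)(13 16 14)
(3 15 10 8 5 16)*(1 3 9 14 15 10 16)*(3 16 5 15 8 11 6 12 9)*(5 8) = (1 16 3 10 11 6 12 9 14 5)(8 15) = [0, 16, 2, 10, 4, 1, 12, 7, 15, 14, 11, 6, 9, 13, 5, 8, 3]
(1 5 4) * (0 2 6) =(0 2 6)(1 5 4) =[2, 5, 6, 3, 1, 4, 0]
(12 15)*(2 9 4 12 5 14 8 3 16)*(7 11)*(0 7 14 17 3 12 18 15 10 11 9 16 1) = (0 7 9 4 18 15 5 17 3 1)(2 16)(8 12 10 11 14) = [7, 0, 16, 1, 18, 17, 6, 9, 12, 4, 11, 14, 10, 13, 8, 5, 2, 3, 15]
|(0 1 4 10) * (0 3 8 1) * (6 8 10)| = 4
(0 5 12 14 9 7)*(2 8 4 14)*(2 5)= (0 2 8 4 14 9 7)(5 12)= [2, 1, 8, 3, 14, 12, 6, 0, 4, 7, 10, 11, 5, 13, 9]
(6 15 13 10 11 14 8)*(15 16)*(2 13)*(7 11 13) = (2 7 11 14 8 6 16 15)(10 13) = [0, 1, 7, 3, 4, 5, 16, 11, 6, 9, 13, 14, 12, 10, 8, 2, 15]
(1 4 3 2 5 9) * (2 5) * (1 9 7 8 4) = (9)(3 5 7 8 4) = [0, 1, 2, 5, 3, 7, 6, 8, 4, 9]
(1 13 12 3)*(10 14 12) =(1 13 10 14 12 3) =[0, 13, 2, 1, 4, 5, 6, 7, 8, 9, 14, 11, 3, 10, 12]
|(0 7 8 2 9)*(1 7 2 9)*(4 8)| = 7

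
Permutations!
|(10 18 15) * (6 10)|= |(6 10 18 15)|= 4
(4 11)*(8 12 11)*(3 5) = (3 5)(4 8 12 11) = [0, 1, 2, 5, 8, 3, 6, 7, 12, 9, 10, 4, 11]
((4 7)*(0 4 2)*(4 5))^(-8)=(0 4 2 5 7)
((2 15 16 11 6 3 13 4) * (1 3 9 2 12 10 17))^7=(17)(2 15 16 11 6 9)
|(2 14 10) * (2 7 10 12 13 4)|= 10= |(2 14 12 13 4)(7 10)|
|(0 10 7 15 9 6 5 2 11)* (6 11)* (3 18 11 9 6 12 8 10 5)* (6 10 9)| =|(0 5 2 12 8 9 6 3 18 11)(7 15 10)| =30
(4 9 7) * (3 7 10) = [0, 1, 2, 7, 9, 5, 6, 4, 8, 10, 3] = (3 7 4 9 10)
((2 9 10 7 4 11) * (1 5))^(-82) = ((1 5)(2 9 10 7 4 11))^(-82) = (2 10 4)(7 11 9)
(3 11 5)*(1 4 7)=(1 4 7)(3 11 5)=[0, 4, 2, 11, 7, 3, 6, 1, 8, 9, 10, 5]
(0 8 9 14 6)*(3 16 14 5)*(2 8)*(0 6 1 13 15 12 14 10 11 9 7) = (0 2 8 7)(1 13 15 12 14)(3 16 10 11 9 5) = [2, 13, 8, 16, 4, 3, 6, 0, 7, 5, 11, 9, 14, 15, 1, 12, 10]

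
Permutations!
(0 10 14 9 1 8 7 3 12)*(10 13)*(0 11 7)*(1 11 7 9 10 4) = (0 13 4 1 8)(3 12 7)(9 11)(10 14) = [13, 8, 2, 12, 1, 5, 6, 3, 0, 11, 14, 9, 7, 4, 10]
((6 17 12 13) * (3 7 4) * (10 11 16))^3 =(6 13 12 17)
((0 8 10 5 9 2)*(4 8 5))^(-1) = (0 2 9 5)(4 10 8)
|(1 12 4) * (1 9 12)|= |(4 9 12)|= 3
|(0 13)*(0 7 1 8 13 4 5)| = |(0 4 5)(1 8 13 7)| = 12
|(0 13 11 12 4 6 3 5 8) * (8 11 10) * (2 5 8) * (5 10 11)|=8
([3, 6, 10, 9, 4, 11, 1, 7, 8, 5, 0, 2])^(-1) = [10, 6, 11, 0, 4, 9, 1, 7, 8, 3, 2, 5]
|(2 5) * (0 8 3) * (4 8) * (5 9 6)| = 4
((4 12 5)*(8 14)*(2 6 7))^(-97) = (2 7 6)(4 5 12)(8 14)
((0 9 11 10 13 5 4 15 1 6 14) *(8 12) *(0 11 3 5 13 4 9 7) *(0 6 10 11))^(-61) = ((0 7 6 14)(1 10 4 15)(3 5 9)(8 12))^(-61) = (0 14 6 7)(1 15 4 10)(3 9 5)(8 12)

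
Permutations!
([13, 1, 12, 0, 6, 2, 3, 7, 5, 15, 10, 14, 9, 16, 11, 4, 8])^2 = (0 16 5 12 15 6)(2 9 4 3 13 8)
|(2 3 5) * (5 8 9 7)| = |(2 3 8 9 7 5)| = 6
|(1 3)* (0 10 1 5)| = 5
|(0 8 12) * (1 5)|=6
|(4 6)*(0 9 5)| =|(0 9 5)(4 6)| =6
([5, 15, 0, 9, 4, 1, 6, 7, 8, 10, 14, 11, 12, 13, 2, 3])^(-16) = (0 1 3 10 2 5 15 9 14)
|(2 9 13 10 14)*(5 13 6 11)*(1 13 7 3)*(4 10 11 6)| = 30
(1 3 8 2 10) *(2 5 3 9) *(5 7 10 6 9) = (1 5 3 8 7 10)(2 6 9) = [0, 5, 6, 8, 4, 3, 9, 10, 7, 2, 1]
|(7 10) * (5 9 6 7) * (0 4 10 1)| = 8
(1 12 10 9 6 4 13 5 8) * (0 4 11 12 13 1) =(0 4 1 13 5 8)(6 11 12 10 9) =[4, 13, 2, 3, 1, 8, 11, 7, 0, 6, 9, 12, 10, 5]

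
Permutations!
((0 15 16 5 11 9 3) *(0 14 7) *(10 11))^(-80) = (16) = ((0 15 16 5 10 11 9 3 14 7))^(-80)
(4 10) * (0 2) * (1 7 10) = (0 2)(1 7 10 4) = [2, 7, 0, 3, 1, 5, 6, 10, 8, 9, 4]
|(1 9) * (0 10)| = 2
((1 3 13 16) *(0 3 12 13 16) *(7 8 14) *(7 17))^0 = (17)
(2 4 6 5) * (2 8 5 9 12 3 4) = [0, 1, 2, 4, 6, 8, 9, 7, 5, 12, 10, 11, 3] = (3 4 6 9 12)(5 8)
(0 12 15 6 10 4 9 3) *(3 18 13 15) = (0 12 3)(4 9 18 13 15 6 10) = [12, 1, 2, 0, 9, 5, 10, 7, 8, 18, 4, 11, 3, 15, 14, 6, 16, 17, 13]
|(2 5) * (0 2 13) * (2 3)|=5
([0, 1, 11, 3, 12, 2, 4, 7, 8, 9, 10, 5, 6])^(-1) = (2 5 11)(4 6 12)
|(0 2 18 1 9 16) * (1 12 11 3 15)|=10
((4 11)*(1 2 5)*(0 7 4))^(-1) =(0 11 4 7)(1 5 2)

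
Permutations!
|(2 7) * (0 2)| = |(0 2 7)| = 3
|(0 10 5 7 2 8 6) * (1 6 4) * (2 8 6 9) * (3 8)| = 11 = |(0 10 5 7 3 8 4 1 9 2 6)|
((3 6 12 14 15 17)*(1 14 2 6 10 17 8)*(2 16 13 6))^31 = ((1 14 15 8)(3 10 17)(6 12 16 13))^31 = (1 8 15 14)(3 10 17)(6 13 16 12)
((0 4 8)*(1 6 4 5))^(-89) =(0 5 1 6 4 8)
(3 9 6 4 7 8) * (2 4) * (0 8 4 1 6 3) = (0 8)(1 6 2)(3 9)(4 7) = [8, 6, 1, 9, 7, 5, 2, 4, 0, 3]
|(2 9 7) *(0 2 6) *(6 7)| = 4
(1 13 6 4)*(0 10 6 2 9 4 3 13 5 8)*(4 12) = (0 10 6 3 13 2 9 12 4 1 5 8) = [10, 5, 9, 13, 1, 8, 3, 7, 0, 12, 6, 11, 4, 2]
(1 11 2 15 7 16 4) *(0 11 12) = (0 11 2 15 7 16 4 1 12) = [11, 12, 15, 3, 1, 5, 6, 16, 8, 9, 10, 2, 0, 13, 14, 7, 4]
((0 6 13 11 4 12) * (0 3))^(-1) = ((0 6 13 11 4 12 3))^(-1) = (0 3 12 4 11 13 6)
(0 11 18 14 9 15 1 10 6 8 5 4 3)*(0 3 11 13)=[13, 10, 2, 3, 11, 4, 8, 7, 5, 15, 6, 18, 12, 0, 9, 1, 16, 17, 14]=(0 13)(1 10 6 8 5 4 11 18 14 9 15)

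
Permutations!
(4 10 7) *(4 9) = [0, 1, 2, 3, 10, 5, 6, 9, 8, 4, 7] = (4 10 7 9)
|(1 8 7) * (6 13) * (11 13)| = |(1 8 7)(6 11 13)| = 3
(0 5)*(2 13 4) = (0 5)(2 13 4) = [5, 1, 13, 3, 2, 0, 6, 7, 8, 9, 10, 11, 12, 4]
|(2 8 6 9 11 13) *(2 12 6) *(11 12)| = |(2 8)(6 9 12)(11 13)| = 6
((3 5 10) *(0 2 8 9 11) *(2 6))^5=(0 11 9 8 2 6)(3 10 5)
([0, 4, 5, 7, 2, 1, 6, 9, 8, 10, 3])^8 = (10)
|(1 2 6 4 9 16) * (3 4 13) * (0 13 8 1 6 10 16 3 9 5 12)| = 42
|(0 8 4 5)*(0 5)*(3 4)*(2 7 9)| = |(0 8 3 4)(2 7 9)| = 12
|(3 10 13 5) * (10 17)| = |(3 17 10 13 5)| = 5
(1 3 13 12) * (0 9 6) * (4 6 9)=[4, 3, 2, 13, 6, 5, 0, 7, 8, 9, 10, 11, 1, 12]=(0 4 6)(1 3 13 12)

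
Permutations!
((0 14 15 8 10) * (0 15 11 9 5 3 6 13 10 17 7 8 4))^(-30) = ((0 14 11 9 5 3 6 13 10 15 4)(7 8 17))^(-30) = (17)(0 9 6 15 14 5 13 4 11 3 10)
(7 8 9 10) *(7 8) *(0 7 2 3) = (0 7 2 3)(8 9 10) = [7, 1, 3, 0, 4, 5, 6, 2, 9, 10, 8]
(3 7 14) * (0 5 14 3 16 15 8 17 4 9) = (0 5 14 16 15 8 17 4 9)(3 7) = [5, 1, 2, 7, 9, 14, 6, 3, 17, 0, 10, 11, 12, 13, 16, 8, 15, 4]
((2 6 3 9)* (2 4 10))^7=((2 6 3 9 4 10))^7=(2 6 3 9 4 10)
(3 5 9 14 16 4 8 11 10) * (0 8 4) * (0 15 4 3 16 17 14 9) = [8, 1, 2, 5, 3, 0, 6, 7, 11, 9, 16, 10, 12, 13, 17, 4, 15, 14] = (0 8 11 10 16 15 4 3 5)(14 17)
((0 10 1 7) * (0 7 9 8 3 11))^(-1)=(0 11 3 8 9 1 10)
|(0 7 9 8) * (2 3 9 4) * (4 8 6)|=15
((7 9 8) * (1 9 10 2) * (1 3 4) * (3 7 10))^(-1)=(1 4 3 7 2 10 8 9)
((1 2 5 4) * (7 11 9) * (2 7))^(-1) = (1 4 5 2 9 11 7)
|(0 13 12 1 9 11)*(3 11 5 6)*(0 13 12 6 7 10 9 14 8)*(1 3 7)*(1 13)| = 42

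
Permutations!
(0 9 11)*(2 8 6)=[9, 1, 8, 3, 4, 5, 2, 7, 6, 11, 10, 0]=(0 9 11)(2 8 6)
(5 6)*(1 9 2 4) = (1 9 2 4)(5 6) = [0, 9, 4, 3, 1, 6, 5, 7, 8, 2]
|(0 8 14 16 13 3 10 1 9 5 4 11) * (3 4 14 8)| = 11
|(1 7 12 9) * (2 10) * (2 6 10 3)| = |(1 7 12 9)(2 3)(6 10)| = 4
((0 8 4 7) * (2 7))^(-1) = ((0 8 4 2 7))^(-1) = (0 7 2 4 8)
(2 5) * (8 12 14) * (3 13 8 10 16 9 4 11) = (2 5)(3 13 8 12 14 10 16 9 4 11) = [0, 1, 5, 13, 11, 2, 6, 7, 12, 4, 16, 3, 14, 8, 10, 15, 9]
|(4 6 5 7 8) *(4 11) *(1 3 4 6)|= 15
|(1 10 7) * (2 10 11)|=|(1 11 2 10 7)|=5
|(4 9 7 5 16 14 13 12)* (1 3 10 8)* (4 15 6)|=20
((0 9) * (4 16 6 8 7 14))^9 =((0 9)(4 16 6 8 7 14))^9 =(0 9)(4 8)(6 14)(7 16)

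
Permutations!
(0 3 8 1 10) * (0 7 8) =(0 3)(1 10 7 8) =[3, 10, 2, 0, 4, 5, 6, 8, 1, 9, 7]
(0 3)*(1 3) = [1, 3, 2, 0] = (0 1 3)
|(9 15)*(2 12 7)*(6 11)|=6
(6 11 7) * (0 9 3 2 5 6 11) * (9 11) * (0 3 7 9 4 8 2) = (0 11 9 7 4 8 2 5 6 3) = [11, 1, 5, 0, 8, 6, 3, 4, 2, 7, 10, 9]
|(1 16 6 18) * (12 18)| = |(1 16 6 12 18)| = 5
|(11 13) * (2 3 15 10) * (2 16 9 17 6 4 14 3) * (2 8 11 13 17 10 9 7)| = |(2 8 11 17 6 4 14 3 15 9 10 16 7)| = 13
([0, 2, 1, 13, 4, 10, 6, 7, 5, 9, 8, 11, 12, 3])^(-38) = [0, 1, 2, 3, 4, 10, 6, 7, 5, 9, 8, 11, 12, 13]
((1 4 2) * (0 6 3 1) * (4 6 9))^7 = (0 2 4 9)(1 6 3) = ((0 9 4 2)(1 6 3))^7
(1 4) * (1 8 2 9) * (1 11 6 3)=(1 4 8 2 9 11 6 3)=[0, 4, 9, 1, 8, 5, 3, 7, 2, 11, 10, 6]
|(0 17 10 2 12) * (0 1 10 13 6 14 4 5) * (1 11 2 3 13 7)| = 33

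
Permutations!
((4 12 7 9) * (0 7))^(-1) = (0 12 4 9 7) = ((0 7 9 4 12))^(-1)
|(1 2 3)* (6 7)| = |(1 2 3)(6 7)| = 6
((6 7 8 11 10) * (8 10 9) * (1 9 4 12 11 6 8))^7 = ((1 9)(4 12 11)(6 7 10 8))^7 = (1 9)(4 12 11)(6 8 10 7)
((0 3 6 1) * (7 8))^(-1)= ((0 3 6 1)(7 8))^(-1)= (0 1 6 3)(7 8)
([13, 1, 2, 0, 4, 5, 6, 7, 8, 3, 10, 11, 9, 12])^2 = [12, 1, 2, 13, 4, 5, 6, 7, 8, 0, 10, 11, 3, 9]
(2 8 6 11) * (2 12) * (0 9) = (0 9)(2 8 6 11 12) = [9, 1, 8, 3, 4, 5, 11, 7, 6, 0, 10, 12, 2]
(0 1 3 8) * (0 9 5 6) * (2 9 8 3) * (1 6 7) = (0 6)(1 2 9 5 7) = [6, 2, 9, 3, 4, 7, 0, 1, 8, 5]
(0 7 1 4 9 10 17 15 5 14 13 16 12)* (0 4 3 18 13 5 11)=(0 7 1 3 18 13 16 12 4 9 10 17 15 11)(5 14)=[7, 3, 2, 18, 9, 14, 6, 1, 8, 10, 17, 0, 4, 16, 5, 11, 12, 15, 13]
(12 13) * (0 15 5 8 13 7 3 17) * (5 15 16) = (0 16 5 8 13 12 7 3 17) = [16, 1, 2, 17, 4, 8, 6, 3, 13, 9, 10, 11, 7, 12, 14, 15, 5, 0]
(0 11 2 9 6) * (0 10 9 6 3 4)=(0 11 2 6 10 9 3 4)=[11, 1, 6, 4, 0, 5, 10, 7, 8, 3, 9, 2]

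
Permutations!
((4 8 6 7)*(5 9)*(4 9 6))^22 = (5 7)(6 9)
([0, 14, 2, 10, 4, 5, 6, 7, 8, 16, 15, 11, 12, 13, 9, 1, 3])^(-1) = [0, 15, 2, 16, 4, 5, 6, 7, 8, 14, 3, 11, 12, 13, 1, 10, 9]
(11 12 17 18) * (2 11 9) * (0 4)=(0 4)(2 11 12 17 18 9)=[4, 1, 11, 3, 0, 5, 6, 7, 8, 2, 10, 12, 17, 13, 14, 15, 16, 18, 9]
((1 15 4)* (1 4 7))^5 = (1 7 15)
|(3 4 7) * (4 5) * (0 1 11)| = |(0 1 11)(3 5 4 7)| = 12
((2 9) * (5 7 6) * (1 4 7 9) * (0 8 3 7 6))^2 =(0 3)(1 6 9)(2 4 5)(7 8)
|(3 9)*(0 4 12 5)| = |(0 4 12 5)(3 9)| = 4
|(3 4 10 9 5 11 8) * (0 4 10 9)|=8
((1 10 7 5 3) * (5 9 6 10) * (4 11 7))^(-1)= ((1 5 3)(4 11 7 9 6 10))^(-1)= (1 3 5)(4 10 6 9 7 11)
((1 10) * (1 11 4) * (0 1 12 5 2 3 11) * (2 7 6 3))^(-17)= (0 1 10)(3 5 11 7 4 6 12)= ((0 1 10)(3 11 4 12 5 7 6))^(-17)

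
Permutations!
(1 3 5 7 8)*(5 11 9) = [0, 3, 2, 11, 4, 7, 6, 8, 1, 5, 10, 9] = (1 3 11 9 5 7 8)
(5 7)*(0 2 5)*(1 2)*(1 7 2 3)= (0 7)(1 3)(2 5)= [7, 3, 5, 1, 4, 2, 6, 0]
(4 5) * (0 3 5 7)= [3, 1, 2, 5, 7, 4, 6, 0]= (0 3 5 4 7)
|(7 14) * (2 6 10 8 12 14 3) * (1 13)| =|(1 13)(2 6 10 8 12 14 7 3)| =8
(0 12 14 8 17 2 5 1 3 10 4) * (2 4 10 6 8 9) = (0 12 14 9 2 5 1 3 6 8 17 4) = [12, 3, 5, 6, 0, 1, 8, 7, 17, 2, 10, 11, 14, 13, 9, 15, 16, 4]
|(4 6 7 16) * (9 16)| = |(4 6 7 9 16)| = 5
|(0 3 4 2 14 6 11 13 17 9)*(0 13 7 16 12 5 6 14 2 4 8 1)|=12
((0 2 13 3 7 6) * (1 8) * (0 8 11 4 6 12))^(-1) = (0 12 7 3 13 2)(1 8 6 4 11)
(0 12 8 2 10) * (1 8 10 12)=(0 1 8 2 12 10)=[1, 8, 12, 3, 4, 5, 6, 7, 2, 9, 0, 11, 10]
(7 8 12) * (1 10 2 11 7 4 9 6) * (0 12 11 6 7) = (0 12 4 9 7 8 11)(1 10 2 6) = [12, 10, 6, 3, 9, 5, 1, 8, 11, 7, 2, 0, 4]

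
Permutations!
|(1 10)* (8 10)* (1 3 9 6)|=|(1 8 10 3 9 6)|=6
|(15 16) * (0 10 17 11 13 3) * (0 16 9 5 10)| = 9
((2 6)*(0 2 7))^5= (0 2 6 7)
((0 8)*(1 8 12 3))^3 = ((0 12 3 1 8))^3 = (0 1 12 8 3)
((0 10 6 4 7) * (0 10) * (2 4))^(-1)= ((2 4 7 10 6))^(-1)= (2 6 10 7 4)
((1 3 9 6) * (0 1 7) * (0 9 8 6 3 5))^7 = (0 1 5)(3 6 9 8 7)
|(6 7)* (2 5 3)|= 6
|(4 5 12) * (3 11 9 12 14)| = |(3 11 9 12 4 5 14)| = 7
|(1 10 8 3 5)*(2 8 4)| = 7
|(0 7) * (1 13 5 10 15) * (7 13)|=7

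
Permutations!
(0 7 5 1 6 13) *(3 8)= (0 7 5 1 6 13)(3 8)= [7, 6, 2, 8, 4, 1, 13, 5, 3, 9, 10, 11, 12, 0]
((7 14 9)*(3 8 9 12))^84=((3 8 9 7 14 12))^84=(14)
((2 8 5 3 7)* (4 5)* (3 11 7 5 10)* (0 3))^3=((0 3 5 11 7 2 8 4 10))^3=(0 11 8)(2 10 5)(3 7 4)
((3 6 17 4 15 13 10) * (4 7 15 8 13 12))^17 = ((3 6 17 7 15 12 4 8 13 10))^17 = (3 8 15 6 13 12 17 10 4 7)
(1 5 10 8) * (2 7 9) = (1 5 10 8)(2 7 9) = [0, 5, 7, 3, 4, 10, 6, 9, 1, 2, 8]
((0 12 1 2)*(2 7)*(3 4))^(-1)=((0 12 1 7 2)(3 4))^(-1)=(0 2 7 1 12)(3 4)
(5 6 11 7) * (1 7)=(1 7 5 6 11)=[0, 7, 2, 3, 4, 6, 11, 5, 8, 9, 10, 1]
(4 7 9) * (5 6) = (4 7 9)(5 6) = [0, 1, 2, 3, 7, 6, 5, 9, 8, 4]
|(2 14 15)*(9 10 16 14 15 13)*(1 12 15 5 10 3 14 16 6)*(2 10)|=20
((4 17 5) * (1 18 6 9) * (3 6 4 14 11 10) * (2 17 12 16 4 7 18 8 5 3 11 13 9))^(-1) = ((1 8 5 14 13 9)(2 17 3 6)(4 12 16)(7 18)(10 11))^(-1) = (1 9 13 14 5 8)(2 6 3 17)(4 16 12)(7 18)(10 11)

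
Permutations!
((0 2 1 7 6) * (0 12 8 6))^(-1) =(0 7 1 2)(6 8 12)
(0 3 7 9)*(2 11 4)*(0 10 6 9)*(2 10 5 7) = (0 3 2 11 4 10 6 9 5 7) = [3, 1, 11, 2, 10, 7, 9, 0, 8, 5, 6, 4]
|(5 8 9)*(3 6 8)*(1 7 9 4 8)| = 6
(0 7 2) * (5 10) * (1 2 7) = (0 1 2)(5 10) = [1, 2, 0, 3, 4, 10, 6, 7, 8, 9, 5]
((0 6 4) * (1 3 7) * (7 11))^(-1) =(0 4 6)(1 7 11 3)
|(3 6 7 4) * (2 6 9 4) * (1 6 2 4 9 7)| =|(9)(1 6)(3 7 4)| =6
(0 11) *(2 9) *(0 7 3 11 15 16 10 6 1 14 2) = (0 15 16 10 6 1 14 2 9)(3 11 7) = [15, 14, 9, 11, 4, 5, 1, 3, 8, 0, 6, 7, 12, 13, 2, 16, 10]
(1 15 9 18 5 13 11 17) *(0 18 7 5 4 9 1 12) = (0 18 4 9 7 5 13 11 17 12)(1 15) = [18, 15, 2, 3, 9, 13, 6, 5, 8, 7, 10, 17, 0, 11, 14, 1, 16, 12, 4]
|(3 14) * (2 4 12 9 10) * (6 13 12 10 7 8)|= 6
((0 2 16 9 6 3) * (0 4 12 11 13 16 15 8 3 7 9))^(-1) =(0 16 13 11 12 4 3 8 15 2)(6 9 7)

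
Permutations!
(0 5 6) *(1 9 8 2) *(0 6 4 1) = [5, 9, 0, 3, 1, 4, 6, 7, 2, 8] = (0 5 4 1 9 8 2)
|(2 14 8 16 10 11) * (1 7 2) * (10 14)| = |(1 7 2 10 11)(8 16 14)| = 15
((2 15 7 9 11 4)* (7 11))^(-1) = ((2 15 11 4)(7 9))^(-1) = (2 4 11 15)(7 9)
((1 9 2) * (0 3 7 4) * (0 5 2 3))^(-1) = (1 2 5 4 7 3 9)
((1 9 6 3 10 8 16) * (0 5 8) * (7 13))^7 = (0 3 9 16 5 10 6 1 8)(7 13)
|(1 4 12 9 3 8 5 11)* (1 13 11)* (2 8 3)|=14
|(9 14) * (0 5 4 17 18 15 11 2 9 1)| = 11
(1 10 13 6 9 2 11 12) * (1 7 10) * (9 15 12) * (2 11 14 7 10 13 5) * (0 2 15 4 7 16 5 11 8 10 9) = (0 2 14 16 5 15 12 9 8 10 11)(4 7 13 6) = [2, 1, 14, 3, 7, 15, 4, 13, 10, 8, 11, 0, 9, 6, 16, 12, 5]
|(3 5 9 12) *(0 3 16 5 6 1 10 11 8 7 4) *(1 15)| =20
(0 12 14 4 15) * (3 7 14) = (0 12 3 7 14 4 15) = [12, 1, 2, 7, 15, 5, 6, 14, 8, 9, 10, 11, 3, 13, 4, 0]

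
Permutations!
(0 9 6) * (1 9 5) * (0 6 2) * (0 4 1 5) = (1 9 2 4) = [0, 9, 4, 3, 1, 5, 6, 7, 8, 2]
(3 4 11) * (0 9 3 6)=(0 9 3 4 11 6)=[9, 1, 2, 4, 11, 5, 0, 7, 8, 3, 10, 6]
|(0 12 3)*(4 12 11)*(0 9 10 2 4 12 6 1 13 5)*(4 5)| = 8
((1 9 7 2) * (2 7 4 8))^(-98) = (1 4 2 9 8) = ((1 9 4 8 2))^(-98)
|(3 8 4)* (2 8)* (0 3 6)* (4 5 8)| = 10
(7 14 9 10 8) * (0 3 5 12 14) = (0 3 5 12 14 9 10 8 7) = [3, 1, 2, 5, 4, 12, 6, 0, 7, 10, 8, 11, 14, 13, 9]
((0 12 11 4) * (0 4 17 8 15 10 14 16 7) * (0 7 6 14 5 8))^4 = (17)(6 14 16) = ((0 12 11 17)(5 8 15 10)(6 14 16))^4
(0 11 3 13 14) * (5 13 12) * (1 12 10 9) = (0 11 3 10 9 1 12 5 13 14) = [11, 12, 2, 10, 4, 13, 6, 7, 8, 1, 9, 3, 5, 14, 0]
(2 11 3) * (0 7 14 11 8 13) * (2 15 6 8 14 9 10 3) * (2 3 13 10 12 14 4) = [7, 1, 4, 15, 2, 5, 8, 9, 10, 12, 13, 3, 14, 0, 11, 6] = (0 7 9 12 14 11 3 15 6 8 10 13)(2 4)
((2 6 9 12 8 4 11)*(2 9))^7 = ((2 6)(4 11 9 12 8))^7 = (2 6)(4 9 8 11 12)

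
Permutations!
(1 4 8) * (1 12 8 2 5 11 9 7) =(1 4 2 5 11 9 7)(8 12) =[0, 4, 5, 3, 2, 11, 6, 1, 12, 7, 10, 9, 8]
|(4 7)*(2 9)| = |(2 9)(4 7)| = 2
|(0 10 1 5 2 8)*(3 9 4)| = |(0 10 1 5 2 8)(3 9 4)| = 6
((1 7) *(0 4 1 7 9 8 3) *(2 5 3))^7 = ((0 4 1 9 8 2 5 3))^7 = (0 3 5 2 8 9 1 4)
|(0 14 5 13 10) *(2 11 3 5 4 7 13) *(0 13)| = 4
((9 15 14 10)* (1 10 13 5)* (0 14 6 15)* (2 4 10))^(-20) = (15)(0 10 2 5 14 9 4 1 13) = ((0 14 13 5 1 2 4 10 9)(6 15))^(-20)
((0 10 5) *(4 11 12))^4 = (0 10 5)(4 11 12) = ((0 10 5)(4 11 12))^4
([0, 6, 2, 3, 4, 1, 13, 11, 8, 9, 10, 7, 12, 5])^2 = (1 13)(5 6)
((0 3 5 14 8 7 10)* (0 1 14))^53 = ((0 3 5)(1 14 8 7 10))^53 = (0 5 3)(1 7 14 10 8)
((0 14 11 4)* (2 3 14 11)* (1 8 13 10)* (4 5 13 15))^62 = ((0 11 5 13 10 1 8 15 4)(2 3 14))^62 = (0 4 15 8 1 10 13 5 11)(2 14 3)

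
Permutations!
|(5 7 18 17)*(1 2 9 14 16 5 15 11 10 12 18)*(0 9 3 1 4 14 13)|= |(0 9 13)(1 2 3)(4 14 16 5 7)(10 12 18 17 15 11)|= 30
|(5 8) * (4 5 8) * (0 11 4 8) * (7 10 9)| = 15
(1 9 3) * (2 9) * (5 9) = (1 2 5 9 3) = [0, 2, 5, 1, 4, 9, 6, 7, 8, 3]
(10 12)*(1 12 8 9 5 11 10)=[0, 12, 2, 3, 4, 11, 6, 7, 9, 5, 8, 10, 1]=(1 12)(5 11 10 8 9)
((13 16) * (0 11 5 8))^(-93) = (0 8 5 11)(13 16)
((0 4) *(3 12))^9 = (0 4)(3 12)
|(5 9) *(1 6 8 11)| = 4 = |(1 6 8 11)(5 9)|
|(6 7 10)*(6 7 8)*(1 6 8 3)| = 6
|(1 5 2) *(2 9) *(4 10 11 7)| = |(1 5 9 2)(4 10 11 7)| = 4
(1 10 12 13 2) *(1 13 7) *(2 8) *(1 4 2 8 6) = (1 10 12 7 4 2 13 6) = [0, 10, 13, 3, 2, 5, 1, 4, 8, 9, 12, 11, 7, 6]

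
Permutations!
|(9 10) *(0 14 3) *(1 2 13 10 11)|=|(0 14 3)(1 2 13 10 9 11)|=6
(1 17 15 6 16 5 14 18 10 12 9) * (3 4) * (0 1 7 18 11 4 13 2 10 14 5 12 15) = (0 1 17)(2 10 15 6 16 12 9 7 18 14 11 4 3 13) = [1, 17, 10, 13, 3, 5, 16, 18, 8, 7, 15, 4, 9, 2, 11, 6, 12, 0, 14]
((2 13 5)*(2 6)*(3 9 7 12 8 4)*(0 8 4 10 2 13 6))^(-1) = (0 5 13 6 2 10 8)(3 4 12 7 9)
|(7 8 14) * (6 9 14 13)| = |(6 9 14 7 8 13)| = 6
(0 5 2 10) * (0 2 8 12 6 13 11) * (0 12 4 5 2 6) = (0 2 10 6 13 11 12)(4 5 8) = [2, 1, 10, 3, 5, 8, 13, 7, 4, 9, 6, 12, 0, 11]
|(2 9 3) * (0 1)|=6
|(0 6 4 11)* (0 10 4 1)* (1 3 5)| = 15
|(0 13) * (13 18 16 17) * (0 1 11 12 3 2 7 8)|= 12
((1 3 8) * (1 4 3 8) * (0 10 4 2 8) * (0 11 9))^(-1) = ((0 10 4 3 1 11 9)(2 8))^(-1) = (0 9 11 1 3 4 10)(2 8)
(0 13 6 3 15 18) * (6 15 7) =[13, 1, 2, 7, 4, 5, 3, 6, 8, 9, 10, 11, 12, 15, 14, 18, 16, 17, 0] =(0 13 15 18)(3 7 6)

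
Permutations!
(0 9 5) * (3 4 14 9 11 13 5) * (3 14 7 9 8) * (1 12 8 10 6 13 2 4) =(0 11 2 4 7 9 14 10 6 13 5)(1 12 8 3) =[11, 12, 4, 1, 7, 0, 13, 9, 3, 14, 6, 2, 8, 5, 10]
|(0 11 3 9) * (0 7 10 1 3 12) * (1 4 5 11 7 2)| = |(0 7 10 4 5 11 12)(1 3 9 2)| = 28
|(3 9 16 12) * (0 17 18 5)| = 4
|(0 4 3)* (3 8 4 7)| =|(0 7 3)(4 8)| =6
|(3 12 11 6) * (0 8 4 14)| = |(0 8 4 14)(3 12 11 6)| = 4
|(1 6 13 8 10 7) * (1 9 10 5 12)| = |(1 6 13 8 5 12)(7 9 10)| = 6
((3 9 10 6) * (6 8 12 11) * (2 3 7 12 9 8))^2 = (2 8 10 3 9)(6 12)(7 11)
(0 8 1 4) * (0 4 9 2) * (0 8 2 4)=(0 2 8 1 9 4)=[2, 9, 8, 3, 0, 5, 6, 7, 1, 4]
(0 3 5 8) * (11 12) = (0 3 5 8)(11 12) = [3, 1, 2, 5, 4, 8, 6, 7, 0, 9, 10, 12, 11]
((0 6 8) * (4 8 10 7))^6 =((0 6 10 7 4 8))^6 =(10)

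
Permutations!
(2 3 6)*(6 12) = [0, 1, 3, 12, 4, 5, 2, 7, 8, 9, 10, 11, 6] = (2 3 12 6)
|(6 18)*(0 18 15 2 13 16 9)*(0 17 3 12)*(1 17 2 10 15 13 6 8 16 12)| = |(0 18 8 16 9 2 6 13 12)(1 17 3)(10 15)| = 18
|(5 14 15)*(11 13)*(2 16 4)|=6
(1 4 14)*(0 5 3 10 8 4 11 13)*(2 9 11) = (0 5 3 10 8 4 14 1 2 9 11 13) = [5, 2, 9, 10, 14, 3, 6, 7, 4, 11, 8, 13, 12, 0, 1]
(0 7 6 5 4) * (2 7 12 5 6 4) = (0 12 5 2 7 4) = [12, 1, 7, 3, 0, 2, 6, 4, 8, 9, 10, 11, 5]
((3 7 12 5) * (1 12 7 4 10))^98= (1 5 4)(3 10 12)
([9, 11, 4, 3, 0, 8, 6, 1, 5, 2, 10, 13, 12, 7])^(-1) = [4, 7, 9, 3, 2, 8, 6, 13, 5, 0, 10, 1, 12, 11]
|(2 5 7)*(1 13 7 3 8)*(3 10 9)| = 9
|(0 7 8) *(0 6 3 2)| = |(0 7 8 6 3 2)| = 6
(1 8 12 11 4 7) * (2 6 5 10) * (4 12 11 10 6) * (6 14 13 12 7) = (1 8 11 7)(2 4 6 5 14 13 12 10) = [0, 8, 4, 3, 6, 14, 5, 1, 11, 9, 2, 7, 10, 12, 13]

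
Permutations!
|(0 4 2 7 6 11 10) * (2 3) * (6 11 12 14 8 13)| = |(0 4 3 2 7 11 10)(6 12 14 8 13)| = 35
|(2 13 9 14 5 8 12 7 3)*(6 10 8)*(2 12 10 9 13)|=|(3 12 7)(5 6 9 14)(8 10)|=12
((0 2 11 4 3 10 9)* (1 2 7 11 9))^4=(0 3 9 4 2 11 1 7 10)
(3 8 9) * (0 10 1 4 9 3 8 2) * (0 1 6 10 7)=[7, 4, 1, 2, 9, 5, 10, 0, 3, 8, 6]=(0 7)(1 4 9 8 3 2)(6 10)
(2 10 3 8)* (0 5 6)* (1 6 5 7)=(0 7 1 6)(2 10 3 8)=[7, 6, 10, 8, 4, 5, 0, 1, 2, 9, 3]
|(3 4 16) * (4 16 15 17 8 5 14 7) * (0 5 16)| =10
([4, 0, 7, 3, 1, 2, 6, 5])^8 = [1, 4, 5, 3, 0, 7, 6, 2]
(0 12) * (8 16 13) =(0 12)(8 16 13) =[12, 1, 2, 3, 4, 5, 6, 7, 16, 9, 10, 11, 0, 8, 14, 15, 13]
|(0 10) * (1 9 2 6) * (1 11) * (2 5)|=6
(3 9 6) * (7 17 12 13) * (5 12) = (3 9 6)(5 12 13 7 17) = [0, 1, 2, 9, 4, 12, 3, 17, 8, 6, 10, 11, 13, 7, 14, 15, 16, 5]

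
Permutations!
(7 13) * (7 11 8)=(7 13 11 8)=[0, 1, 2, 3, 4, 5, 6, 13, 7, 9, 10, 8, 12, 11]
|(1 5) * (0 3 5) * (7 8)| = |(0 3 5 1)(7 8)| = 4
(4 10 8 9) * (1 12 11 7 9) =[0, 12, 2, 3, 10, 5, 6, 9, 1, 4, 8, 7, 11] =(1 12 11 7 9 4 10 8)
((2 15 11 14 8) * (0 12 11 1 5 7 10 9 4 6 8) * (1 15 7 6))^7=((15)(0 12 11 14)(1 5 6 8 2 7 10 9 4))^7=(15)(0 14 11 12)(1 9 7 8 5 4 10 2 6)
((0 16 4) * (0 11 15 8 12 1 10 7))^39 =((0 16 4 11 15 8 12 1 10 7))^39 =(0 7 10 1 12 8 15 11 4 16)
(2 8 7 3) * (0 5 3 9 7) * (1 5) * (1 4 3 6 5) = (0 4 3 2 8)(5 6)(7 9) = [4, 1, 8, 2, 3, 6, 5, 9, 0, 7]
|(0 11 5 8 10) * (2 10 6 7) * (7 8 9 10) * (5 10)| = 6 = |(0 11 10)(2 7)(5 9)(6 8)|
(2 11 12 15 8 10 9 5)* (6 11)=(2 6 11 12 15 8 10 9 5)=[0, 1, 6, 3, 4, 2, 11, 7, 10, 5, 9, 12, 15, 13, 14, 8]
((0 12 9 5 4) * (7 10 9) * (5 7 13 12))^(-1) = ((0 5 4)(7 10 9)(12 13))^(-1) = (0 4 5)(7 9 10)(12 13)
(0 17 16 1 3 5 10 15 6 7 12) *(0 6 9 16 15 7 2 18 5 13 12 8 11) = (0 17 15 9 16 1 3 13 12 6 2 18 5 10 7 8 11) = [17, 3, 18, 13, 4, 10, 2, 8, 11, 16, 7, 0, 6, 12, 14, 9, 1, 15, 5]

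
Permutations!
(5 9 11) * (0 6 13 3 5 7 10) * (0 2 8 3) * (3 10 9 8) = (0 6 13)(2 3 5 8 10)(7 9 11) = [6, 1, 3, 5, 4, 8, 13, 9, 10, 11, 2, 7, 12, 0]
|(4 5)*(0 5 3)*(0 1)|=|(0 5 4 3 1)|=5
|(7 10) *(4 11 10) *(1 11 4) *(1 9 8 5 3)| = 8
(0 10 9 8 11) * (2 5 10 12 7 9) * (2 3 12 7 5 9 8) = (0 7 8 11)(2 9)(3 12 5 10) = [7, 1, 9, 12, 4, 10, 6, 8, 11, 2, 3, 0, 5]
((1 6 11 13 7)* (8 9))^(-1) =((1 6 11 13 7)(8 9))^(-1) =(1 7 13 11 6)(8 9)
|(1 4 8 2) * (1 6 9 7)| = |(1 4 8 2 6 9 7)| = 7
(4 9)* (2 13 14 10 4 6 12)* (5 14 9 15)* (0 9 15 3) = (0 9 6 12 2 13 15 5 14 10 4 3) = [9, 1, 13, 0, 3, 14, 12, 7, 8, 6, 4, 11, 2, 15, 10, 5]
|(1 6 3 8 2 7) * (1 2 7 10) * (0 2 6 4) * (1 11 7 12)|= 11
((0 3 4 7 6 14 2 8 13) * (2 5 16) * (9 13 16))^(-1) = (0 13 9 5 14 6 7 4 3)(2 16 8) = ((0 3 4 7 6 14 5 9 13)(2 8 16))^(-1)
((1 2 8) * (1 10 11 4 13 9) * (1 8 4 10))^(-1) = (1 8 9 13 4 2)(10 11)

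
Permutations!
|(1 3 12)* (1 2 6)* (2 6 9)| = 4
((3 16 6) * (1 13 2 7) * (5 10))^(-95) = ((1 13 2 7)(3 16 6)(5 10))^(-95) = (1 13 2 7)(3 16 6)(5 10)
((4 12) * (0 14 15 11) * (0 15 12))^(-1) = (0 4 12 14)(11 15)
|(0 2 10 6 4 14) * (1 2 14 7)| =6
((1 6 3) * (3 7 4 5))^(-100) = (1 7 5)(3 6 4)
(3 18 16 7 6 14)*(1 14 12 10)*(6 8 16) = (1 14 3 18 6 12 10)(7 8 16) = [0, 14, 2, 18, 4, 5, 12, 8, 16, 9, 1, 11, 10, 13, 3, 15, 7, 17, 6]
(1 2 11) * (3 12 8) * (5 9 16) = [0, 2, 11, 12, 4, 9, 6, 7, 3, 16, 10, 1, 8, 13, 14, 15, 5] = (1 2 11)(3 12 8)(5 9 16)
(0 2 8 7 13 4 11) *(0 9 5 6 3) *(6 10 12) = (0 2 8 7 13 4 11 9 5 10 12 6 3) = [2, 1, 8, 0, 11, 10, 3, 13, 7, 5, 12, 9, 6, 4]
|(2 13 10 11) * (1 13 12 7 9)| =|(1 13 10 11 2 12 7 9)| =8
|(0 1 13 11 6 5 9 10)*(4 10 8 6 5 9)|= 21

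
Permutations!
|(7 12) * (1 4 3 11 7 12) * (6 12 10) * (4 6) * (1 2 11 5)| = |(1 6 12 10 4 3 5)(2 11 7)| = 21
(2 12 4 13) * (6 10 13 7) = (2 12 4 7 6 10 13) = [0, 1, 12, 3, 7, 5, 10, 6, 8, 9, 13, 11, 4, 2]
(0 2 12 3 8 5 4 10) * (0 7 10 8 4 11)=(0 2 12 3 4 8 5 11)(7 10)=[2, 1, 12, 4, 8, 11, 6, 10, 5, 9, 7, 0, 3]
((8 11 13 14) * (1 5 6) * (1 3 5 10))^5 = (1 10)(3 6 5)(8 11 13 14)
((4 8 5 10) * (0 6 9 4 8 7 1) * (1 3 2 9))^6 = ((0 6 1)(2 9 4 7 3)(5 10 8))^6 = (10)(2 9 4 7 3)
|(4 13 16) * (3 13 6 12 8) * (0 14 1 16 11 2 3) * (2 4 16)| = |(16)(0 14 1 2 3 13 11 4 6 12 8)| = 11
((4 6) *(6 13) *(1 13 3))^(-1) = ((1 13 6 4 3))^(-1) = (1 3 4 6 13)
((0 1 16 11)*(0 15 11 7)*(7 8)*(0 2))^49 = ((0 1 16 8 7 2)(11 15))^49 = (0 1 16 8 7 2)(11 15)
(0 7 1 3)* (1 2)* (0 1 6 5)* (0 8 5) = (0 7 2 6)(1 3)(5 8) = [7, 3, 6, 1, 4, 8, 0, 2, 5]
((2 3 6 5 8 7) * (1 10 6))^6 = (1 2 8 6)(3 7 5 10)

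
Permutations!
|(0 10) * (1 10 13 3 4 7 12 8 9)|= 10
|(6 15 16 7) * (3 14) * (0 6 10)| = |(0 6 15 16 7 10)(3 14)| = 6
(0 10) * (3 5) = [10, 1, 2, 5, 4, 3, 6, 7, 8, 9, 0] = (0 10)(3 5)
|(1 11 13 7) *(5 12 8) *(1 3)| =|(1 11 13 7 3)(5 12 8)| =15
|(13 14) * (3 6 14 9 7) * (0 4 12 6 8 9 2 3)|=|(0 4 12 6 14 13 2 3 8 9 7)|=11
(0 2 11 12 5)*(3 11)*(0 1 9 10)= (0 2 3 11 12 5 1 9 10)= [2, 9, 3, 11, 4, 1, 6, 7, 8, 10, 0, 12, 5]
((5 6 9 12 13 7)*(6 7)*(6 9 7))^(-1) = (5 7 6)(9 13 12)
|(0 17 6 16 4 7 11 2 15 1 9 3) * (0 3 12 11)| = |(0 17 6 16 4 7)(1 9 12 11 2 15)| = 6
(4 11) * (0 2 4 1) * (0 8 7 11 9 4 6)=[2, 8, 6, 3, 9, 5, 0, 11, 7, 4, 10, 1]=(0 2 6)(1 8 7 11)(4 9)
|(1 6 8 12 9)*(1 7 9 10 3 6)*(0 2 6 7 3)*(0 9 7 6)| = |(0 2)(3 6 8 12 10 9)| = 6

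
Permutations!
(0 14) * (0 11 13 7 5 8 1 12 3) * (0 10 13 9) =(0 14 11 9)(1 12 3 10 13 7 5 8) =[14, 12, 2, 10, 4, 8, 6, 5, 1, 0, 13, 9, 3, 7, 11]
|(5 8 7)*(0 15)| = 6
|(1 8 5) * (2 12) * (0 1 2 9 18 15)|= |(0 1 8 5 2 12 9 18 15)|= 9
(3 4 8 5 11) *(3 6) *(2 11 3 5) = (2 11 6 5 3 4 8) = [0, 1, 11, 4, 8, 3, 5, 7, 2, 9, 10, 6]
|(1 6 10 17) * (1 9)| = |(1 6 10 17 9)| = 5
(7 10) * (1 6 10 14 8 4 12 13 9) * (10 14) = (1 6 14 8 4 12 13 9)(7 10) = [0, 6, 2, 3, 12, 5, 14, 10, 4, 1, 7, 11, 13, 9, 8]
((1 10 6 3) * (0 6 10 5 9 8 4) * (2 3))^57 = (10)(0 3 9)(1 8 6)(2 5 4)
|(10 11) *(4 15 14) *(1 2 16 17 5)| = |(1 2 16 17 5)(4 15 14)(10 11)| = 30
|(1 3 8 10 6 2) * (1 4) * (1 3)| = 6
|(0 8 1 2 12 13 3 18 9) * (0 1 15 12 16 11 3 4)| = 42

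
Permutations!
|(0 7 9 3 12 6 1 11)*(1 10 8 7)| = |(0 1 11)(3 12 6 10 8 7 9)| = 21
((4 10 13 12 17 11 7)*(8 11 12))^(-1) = (4 7 11 8 13 10)(12 17)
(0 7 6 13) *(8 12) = (0 7 6 13)(8 12) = [7, 1, 2, 3, 4, 5, 13, 6, 12, 9, 10, 11, 8, 0]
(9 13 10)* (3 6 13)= (3 6 13 10 9)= [0, 1, 2, 6, 4, 5, 13, 7, 8, 3, 9, 11, 12, 10]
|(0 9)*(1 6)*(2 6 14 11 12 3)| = |(0 9)(1 14 11 12 3 2 6)| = 14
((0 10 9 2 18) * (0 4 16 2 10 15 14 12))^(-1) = (0 12 14 15)(2 16 4 18)(9 10)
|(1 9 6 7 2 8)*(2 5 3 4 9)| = 6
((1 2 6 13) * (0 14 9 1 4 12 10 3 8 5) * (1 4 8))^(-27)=(0 5 8 13 6 2 1 3 10 12 4 9 14)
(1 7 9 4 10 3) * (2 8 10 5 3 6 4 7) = [0, 2, 8, 1, 5, 3, 4, 9, 10, 7, 6] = (1 2 8 10 6 4 5 3)(7 9)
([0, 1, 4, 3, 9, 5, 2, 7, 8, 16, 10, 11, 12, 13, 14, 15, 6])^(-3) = [0, 1, 9, 3, 16, 5, 4, 7, 8, 6, 10, 11, 12, 13, 14, 15, 2]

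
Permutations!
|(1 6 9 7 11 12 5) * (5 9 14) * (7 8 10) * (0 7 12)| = 12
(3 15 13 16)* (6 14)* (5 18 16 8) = (3 15 13 8 5 18 16)(6 14) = [0, 1, 2, 15, 4, 18, 14, 7, 5, 9, 10, 11, 12, 8, 6, 13, 3, 17, 16]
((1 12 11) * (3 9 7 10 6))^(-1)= ((1 12 11)(3 9 7 10 6))^(-1)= (1 11 12)(3 6 10 7 9)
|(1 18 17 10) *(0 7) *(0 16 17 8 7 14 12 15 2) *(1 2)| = |(0 14 12 15 1 18 8 7 16 17 10 2)| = 12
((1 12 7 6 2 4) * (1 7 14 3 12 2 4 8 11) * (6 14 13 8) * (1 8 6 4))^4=((1 2 4 7 14 3 12 13 6)(8 11))^4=(1 14 6 7 13 4 12 2 3)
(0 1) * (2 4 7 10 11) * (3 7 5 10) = (0 1)(2 4 5 10 11)(3 7) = [1, 0, 4, 7, 5, 10, 6, 3, 8, 9, 11, 2]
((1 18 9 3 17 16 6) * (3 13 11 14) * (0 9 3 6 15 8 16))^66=((0 9 13 11 14 6 1 18 3 17)(8 16 15))^66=(0 1 13 3 14)(6 9 18 11 17)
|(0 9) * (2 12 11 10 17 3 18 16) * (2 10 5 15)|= |(0 9)(2 12 11 5 15)(3 18 16 10 17)|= 10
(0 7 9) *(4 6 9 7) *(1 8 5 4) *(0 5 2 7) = [1, 8, 7, 3, 6, 4, 9, 0, 2, 5] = (0 1 8 2 7)(4 6 9 5)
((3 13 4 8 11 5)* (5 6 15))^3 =(3 8 15 13 11 5 4 6)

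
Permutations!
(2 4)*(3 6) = (2 4)(3 6) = [0, 1, 4, 6, 2, 5, 3]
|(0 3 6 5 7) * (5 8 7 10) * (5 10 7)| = |(10)(0 3 6 8 5 7)| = 6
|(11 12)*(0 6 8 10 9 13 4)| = 14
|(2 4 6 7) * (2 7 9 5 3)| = 6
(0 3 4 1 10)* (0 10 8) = (10)(0 3 4 1 8) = [3, 8, 2, 4, 1, 5, 6, 7, 0, 9, 10]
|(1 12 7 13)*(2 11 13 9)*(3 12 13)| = 6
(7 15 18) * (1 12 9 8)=(1 12 9 8)(7 15 18)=[0, 12, 2, 3, 4, 5, 6, 15, 1, 8, 10, 11, 9, 13, 14, 18, 16, 17, 7]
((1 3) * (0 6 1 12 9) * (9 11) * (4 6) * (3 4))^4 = ((0 3 12 11 9)(1 4 6))^4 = (0 9 11 12 3)(1 4 6)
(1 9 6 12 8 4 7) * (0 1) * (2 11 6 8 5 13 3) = (0 1 9 8 4 7)(2 11 6 12 5 13 3) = [1, 9, 11, 2, 7, 13, 12, 0, 4, 8, 10, 6, 5, 3]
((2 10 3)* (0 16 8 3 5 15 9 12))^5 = ((0 16 8 3 2 10 5 15 9 12))^5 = (0 10)(2 12)(3 9)(5 16)(8 15)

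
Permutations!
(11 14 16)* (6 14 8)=(6 14 16 11 8)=[0, 1, 2, 3, 4, 5, 14, 7, 6, 9, 10, 8, 12, 13, 16, 15, 11]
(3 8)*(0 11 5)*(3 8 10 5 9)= (0 11 9 3 10 5)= [11, 1, 2, 10, 4, 0, 6, 7, 8, 3, 5, 9]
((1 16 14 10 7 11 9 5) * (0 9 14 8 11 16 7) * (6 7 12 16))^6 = (0 8 5 14 12)(1 10 16 9 11)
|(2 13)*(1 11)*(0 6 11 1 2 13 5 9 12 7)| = 8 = |(13)(0 6 11 2 5 9 12 7)|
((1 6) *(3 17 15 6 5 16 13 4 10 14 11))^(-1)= (1 6 15 17 3 11 14 10 4 13 16 5)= ((1 5 16 13 4 10 14 11 3 17 15 6))^(-1)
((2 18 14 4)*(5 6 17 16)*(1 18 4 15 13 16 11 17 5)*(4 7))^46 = ((1 18 14 15 13 16)(2 7 4)(5 6)(11 17))^46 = (1 13 14)(2 7 4)(15 18 16)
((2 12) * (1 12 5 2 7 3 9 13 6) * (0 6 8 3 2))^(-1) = (0 5 2 7 12 1 6)(3 8 13 9)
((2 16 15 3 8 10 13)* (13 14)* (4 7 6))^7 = (2 13 14 10 8 3 15 16)(4 7 6)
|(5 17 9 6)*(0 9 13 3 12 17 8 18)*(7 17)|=|(0 9 6 5 8 18)(3 12 7 17 13)|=30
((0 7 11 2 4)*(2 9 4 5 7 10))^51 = ((0 10 2 5 7 11 9 4))^51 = (0 5 9 10 7 4 2 11)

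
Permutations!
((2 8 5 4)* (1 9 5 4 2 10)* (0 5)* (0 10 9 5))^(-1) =((1 5 2 8 4 9 10))^(-1) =(1 10 9 4 8 2 5)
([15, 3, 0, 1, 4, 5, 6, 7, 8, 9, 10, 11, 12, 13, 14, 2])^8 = (0 2 15)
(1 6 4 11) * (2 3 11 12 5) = (1 6 4 12 5 2 3 11) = [0, 6, 3, 11, 12, 2, 4, 7, 8, 9, 10, 1, 5]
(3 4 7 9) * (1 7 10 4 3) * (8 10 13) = (1 7 9)(4 13 8 10) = [0, 7, 2, 3, 13, 5, 6, 9, 10, 1, 4, 11, 12, 8]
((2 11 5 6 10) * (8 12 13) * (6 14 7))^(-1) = (2 10 6 7 14 5 11)(8 13 12)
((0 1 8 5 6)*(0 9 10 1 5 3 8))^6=(10)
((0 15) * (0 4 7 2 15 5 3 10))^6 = ((0 5 3 10)(2 15 4 7))^6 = (0 3)(2 4)(5 10)(7 15)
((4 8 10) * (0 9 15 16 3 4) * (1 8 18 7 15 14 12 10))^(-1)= (0 10 12 14 9)(1 8)(3 16 15 7 18 4)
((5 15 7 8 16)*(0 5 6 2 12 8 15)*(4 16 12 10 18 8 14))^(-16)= (2 18 12 4 6 10 8 14 16)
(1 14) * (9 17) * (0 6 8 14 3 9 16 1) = [6, 3, 2, 9, 4, 5, 8, 7, 14, 17, 10, 11, 12, 13, 0, 15, 1, 16] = (0 6 8 14)(1 3 9 17 16)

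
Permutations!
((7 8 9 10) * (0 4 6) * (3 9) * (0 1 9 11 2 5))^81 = (0 11 7 1)(2 8 9 4)(3 10 6 5)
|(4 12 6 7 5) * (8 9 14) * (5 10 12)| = |(4 5)(6 7 10 12)(8 9 14)| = 12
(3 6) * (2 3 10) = (2 3 6 10) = [0, 1, 3, 6, 4, 5, 10, 7, 8, 9, 2]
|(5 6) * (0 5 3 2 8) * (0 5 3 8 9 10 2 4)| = 3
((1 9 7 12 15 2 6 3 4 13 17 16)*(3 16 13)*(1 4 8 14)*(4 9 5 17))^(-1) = (1 14 8 3 4 13 17 5)(2 15 12 7 9 16 6)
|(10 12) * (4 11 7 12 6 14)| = 7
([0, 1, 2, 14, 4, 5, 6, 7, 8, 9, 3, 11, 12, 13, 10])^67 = (3 14 10)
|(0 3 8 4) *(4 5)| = |(0 3 8 5 4)| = 5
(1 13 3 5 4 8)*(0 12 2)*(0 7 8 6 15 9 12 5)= (0 5 4 6 15 9 12 2 7 8 1 13 3)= [5, 13, 7, 0, 6, 4, 15, 8, 1, 12, 10, 11, 2, 3, 14, 9]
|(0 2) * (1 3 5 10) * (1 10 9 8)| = 10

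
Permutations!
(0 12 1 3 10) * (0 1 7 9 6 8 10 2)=[12, 3, 0, 2, 4, 5, 8, 9, 10, 6, 1, 11, 7]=(0 12 7 9 6 8 10 1 3 2)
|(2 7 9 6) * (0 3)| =4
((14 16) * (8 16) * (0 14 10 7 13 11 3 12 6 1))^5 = ((0 14 8 16 10 7 13 11 3 12 6 1))^5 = (0 7 6 16 3 14 13 1 10 12 8 11)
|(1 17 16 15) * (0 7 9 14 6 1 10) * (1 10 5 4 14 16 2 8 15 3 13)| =|(0 7 9 16 3 13 1 17 2 8 15 5 4 14 6 10)| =16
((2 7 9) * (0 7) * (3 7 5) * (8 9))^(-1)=((0 5 3 7 8 9 2))^(-1)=(0 2 9 8 7 3 5)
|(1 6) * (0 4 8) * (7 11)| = 6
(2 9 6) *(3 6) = (2 9 3 6) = [0, 1, 9, 6, 4, 5, 2, 7, 8, 3]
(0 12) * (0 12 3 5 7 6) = [3, 1, 2, 5, 4, 7, 0, 6, 8, 9, 10, 11, 12] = (12)(0 3 5 7 6)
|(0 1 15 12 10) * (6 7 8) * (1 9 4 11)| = |(0 9 4 11 1 15 12 10)(6 7 8)| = 24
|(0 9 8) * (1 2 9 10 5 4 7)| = 9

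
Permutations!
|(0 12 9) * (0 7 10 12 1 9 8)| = |(0 1 9 7 10 12 8)| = 7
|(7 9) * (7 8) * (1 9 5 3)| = 6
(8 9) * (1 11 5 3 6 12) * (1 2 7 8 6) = (1 11 5 3)(2 7 8 9 6 12) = [0, 11, 7, 1, 4, 3, 12, 8, 9, 6, 10, 5, 2]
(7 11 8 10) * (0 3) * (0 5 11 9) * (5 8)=[3, 1, 2, 8, 4, 11, 6, 9, 10, 0, 7, 5]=(0 3 8 10 7 9)(5 11)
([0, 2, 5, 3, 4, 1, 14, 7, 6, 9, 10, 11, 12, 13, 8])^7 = (1 2 5)(6 14 8)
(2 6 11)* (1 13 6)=[0, 13, 1, 3, 4, 5, 11, 7, 8, 9, 10, 2, 12, 6]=(1 13 6 11 2)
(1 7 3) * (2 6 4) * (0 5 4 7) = (0 5 4 2 6 7 3 1) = [5, 0, 6, 1, 2, 4, 7, 3]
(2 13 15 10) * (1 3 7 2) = (1 3 7 2 13 15 10) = [0, 3, 13, 7, 4, 5, 6, 2, 8, 9, 1, 11, 12, 15, 14, 10]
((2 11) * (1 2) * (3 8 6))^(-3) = ((1 2 11)(3 8 6))^(-3) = (11)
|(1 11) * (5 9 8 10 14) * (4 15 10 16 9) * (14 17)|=|(1 11)(4 15 10 17 14 5)(8 16 9)|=6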